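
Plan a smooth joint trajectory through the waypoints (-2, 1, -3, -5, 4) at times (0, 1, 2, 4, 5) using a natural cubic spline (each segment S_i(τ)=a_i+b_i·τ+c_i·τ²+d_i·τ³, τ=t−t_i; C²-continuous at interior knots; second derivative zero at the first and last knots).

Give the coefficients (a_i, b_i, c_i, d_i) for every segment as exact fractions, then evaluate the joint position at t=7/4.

Δ: Δ0=3, Δ1=-4, Δ2=-1, Δ3=9
row 1: diag=4, rhs=-42; c'=1/4, d'=-21/2
row 2: denom=6−1·1/4=23/4; d'=(18−1·-21/2)/(23/4)=114/23
row 3: denom=6−2·8/23=122/23; d'=(60−2·114/23)/(122/23)=576/61
back: M3=576/61
back: M2=114/23−8/23·576/61=102/61
back: M1=-21/2−1/4·102/61=-666/61
M: M0=0, M1=-666/61, M2=102/61, M3=576/61, M4=0
seg 0: a=-2, c=M0/2=0, d=(M1−M0)/(6·1)=-111/61, b=Δ0−h0·(2M0+M1)/6=294/61
seg 1: a=1, c=M1/2=-333/61, d=(M2−M1)/(6·1)=128/61, b=Δ1−h1·(2M1+M2)/6=-39/61
seg 2: a=-3, c=M2/2=51/61, d=(M3−M2)/(6·2)=79/122, b=Δ2−h2·(2M2+M3)/6=-321/61
seg 3: a=-5, c=M3/2=288/61, d=(M4−M3)/(6·1)=-96/61, b=Δ3−h3·(2M3+M4)/6=357/61
t_q=7/4 → seg 1, τ=3/4; S=1+-39/61·τ+-333/61·τ²+128/61·τ³=-1625/976

  seg 0: a=-2 b=294/61 c=0 d=-111/61
  seg 1: a=1 b=-39/61 c=-333/61 d=128/61
  seg 2: a=-3 b=-321/61 c=51/61 d=79/122
  seg 3: a=-5 b=357/61 c=288/61 d=-96/61
S(7/4) = -1625/976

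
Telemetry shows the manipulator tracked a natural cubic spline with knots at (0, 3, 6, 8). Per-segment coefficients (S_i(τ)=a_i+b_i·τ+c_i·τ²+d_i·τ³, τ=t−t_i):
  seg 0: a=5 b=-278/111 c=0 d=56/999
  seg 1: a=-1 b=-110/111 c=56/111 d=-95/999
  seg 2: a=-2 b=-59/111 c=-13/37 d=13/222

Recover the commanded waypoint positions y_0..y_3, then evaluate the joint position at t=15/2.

y_0=5 y_1=-1 y_2=-2 y_3=-4
S(15/2) = -2007/592

y_0 = S_0(0) = a_0 = 5
y_1 = S_1(0) = a_1 = -1
y_2 = S_2(0) = a_2 = -2
y_3 = S_2(2) = -4
t_q=15/2 is in segment 2 (τ=3/2); S_2(τ)=-2007/592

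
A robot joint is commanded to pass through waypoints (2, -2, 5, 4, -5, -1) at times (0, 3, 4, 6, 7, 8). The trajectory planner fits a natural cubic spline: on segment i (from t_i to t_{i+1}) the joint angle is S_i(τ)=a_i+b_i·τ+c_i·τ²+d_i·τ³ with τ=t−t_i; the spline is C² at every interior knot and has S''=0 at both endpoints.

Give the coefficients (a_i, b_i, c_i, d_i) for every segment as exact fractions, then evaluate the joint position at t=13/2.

Δ: Δ0=-4/3, Δ1=7, Δ2=-1/2, Δ3=-9, Δ4=4
row 1: diag=8, rhs=50; c'=1/8, d'=25/4
row 2: denom=6−1·1/8=47/8; d'=(-45−1·25/4)/(47/8)=-410/47
row 3: denom=6−2·16/47=250/47; d'=(-51−2·-410/47)/(250/47)=-1577/250
row 4: denom=4−1·47/250=953/250; d'=(78−1·-1577/250)/(953/250)=21077/953
back: M4=21077/953
back: M3=-1577/250−47/250·21077/953=-9974/953
back: M2=-410/47−16/47·-9974/953=-4918/953
back: M1=25/4−1/8·-4918/953=6571/953
M: M0=0, M1=6571/953, M2=-4918/953, M3=-9974/953, M4=21077/953, M5=0
seg 0: a=2, c=M0/2=0, d=(M1−M0)/(6·3)=6571/17154, b=Δ0−h0·(2M0+M1)/6=-27337/5718
seg 1: a=-2, c=M1/2=6571/1906, d=(M2−M1)/(6·1)=-11489/5718, b=Δ1−h1·(2M1+M2)/6=15901/2859
seg 2: a=5, c=M2/2=-2459/953, d=(M3−M2)/(6·2)=-1264/2859, b=Δ2−h2·(2M2+M3)/6=36761/5718
seg 3: a=4, c=M3/2=-4987/953, d=(M4−M3)/(6·1)=31051/5718, b=Δ3−h3·(2M3+M4)/6=-52591/5718
seg 4: a=-5, c=M4/2=21077/1906, d=(M5−M4)/(6·1)=-21077/5718, b=Δ4−h4·(2M4+M5)/6=-9641/2859
t_q=13/2 → seg 3, τ=1/2; S=4+-52591/5718·τ+-4987/953·τ²+31051/5718·τ³=-18727/15248

  seg 0: a=2 b=-27337/5718 c=0 d=6571/17154
  seg 1: a=-2 b=15901/2859 c=6571/1906 d=-11489/5718
  seg 2: a=5 b=36761/5718 c=-2459/953 d=-1264/2859
  seg 3: a=4 b=-52591/5718 c=-4987/953 d=31051/5718
  seg 4: a=-5 b=-9641/2859 c=21077/1906 d=-21077/5718
S(13/2) = -18727/15248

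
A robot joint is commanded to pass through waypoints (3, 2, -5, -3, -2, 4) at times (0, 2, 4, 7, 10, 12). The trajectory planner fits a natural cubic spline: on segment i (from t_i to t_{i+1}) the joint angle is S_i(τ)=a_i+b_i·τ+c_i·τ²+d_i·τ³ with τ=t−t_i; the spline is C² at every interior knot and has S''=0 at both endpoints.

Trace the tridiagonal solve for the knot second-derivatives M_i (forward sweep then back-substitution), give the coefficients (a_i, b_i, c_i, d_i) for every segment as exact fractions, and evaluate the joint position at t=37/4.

  seg 0: a=3 b=354/643 c=0 d=-1351/5144
  seg 1: a=2 b=-3345/1286 c=-4053/2572 d=2897/5144
  seg 2: a=-5 b=-1380/643 c=2319/1286 d=-10019/34722
  seg 3: a=-3 b=1135/1286 c=-1531/1929 d=7067/34722
  seg 4: a=-2 b=1039/643 c=1335/1286 d=-445/2572
S(37/4) = -223359/82304

Δ: Δ0=-1/2, Δ1=-7/2, Δ2=2/3, Δ3=1/3, Δ4=3
row 1: diag=8, rhs=-18; c'=1/4, d'=-9/4
row 2: denom=10−2·1/4=19/2; d'=(25−2·-9/4)/(19/2)=59/19
row 3: denom=12−3·6/19=210/19; d'=(-2−3·59/19)/(210/19)=-43/42
row 4: denom=10−3·19/70=643/70; d'=(16−3·-43/42)/(643/70)=1335/643
back: M4=1335/643
back: M3=-43/42−19/70·1335/643=-3062/1929
back: M2=59/19−6/19·-3062/1929=2319/643
back: M1=-9/4−1/4·2319/643=-4053/1286
M: M0=0, M1=-4053/1286, M2=2319/643, M3=-3062/1929, M4=1335/643, M5=0
seg 0: a=3, c=M0/2=0, d=(M1−M0)/(6·2)=-1351/5144, b=Δ0−h0·(2M0+M1)/6=354/643
seg 1: a=2, c=M1/2=-4053/2572, d=(M2−M1)/(6·2)=2897/5144, b=Δ1−h1·(2M1+M2)/6=-3345/1286
seg 2: a=-5, c=M2/2=2319/1286, d=(M3−M2)/(6·3)=-10019/34722, b=Δ2−h2·(2M2+M3)/6=-1380/643
seg 3: a=-3, c=M3/2=-1531/1929, d=(M4−M3)/(6·3)=7067/34722, b=Δ3−h3·(2M3+M4)/6=1135/1286
seg 4: a=-2, c=M4/2=1335/1286, d=(M5−M4)/(6·2)=-445/2572, b=Δ4−h4·(2M4+M5)/6=1039/643
t_q=37/4 → seg 3, τ=9/4; S=-3+1135/1286·τ+-1531/1929·τ²+7067/34722·τ³=-223359/82304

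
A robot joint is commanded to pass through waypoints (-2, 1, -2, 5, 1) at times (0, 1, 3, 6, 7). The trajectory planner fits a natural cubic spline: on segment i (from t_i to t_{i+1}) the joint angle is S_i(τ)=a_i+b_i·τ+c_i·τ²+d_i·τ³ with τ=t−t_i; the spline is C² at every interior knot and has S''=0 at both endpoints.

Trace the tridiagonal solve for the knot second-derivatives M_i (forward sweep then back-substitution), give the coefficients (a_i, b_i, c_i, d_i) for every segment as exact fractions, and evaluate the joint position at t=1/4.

  seg 0: a=-2 b=9605/2364 c=0 d=-2513/2364
  seg 1: a=1 b=1033/1182 c=-2513/788 d=4733/4728
  seg 2: a=-2 b=77/591 c=555/197 d=-1231/1773
  seg 3: a=5 b=-1012/591 c=-676/197 d=676/591
S(1/4) = -50475/50432

Δ: Δ0=3, Δ1=-3/2, Δ2=7/3, Δ3=-4
row 1: diag=6, rhs=-27; c'=1/3, d'=-9/2
row 2: denom=10−2·1/3=28/3; d'=(23−2·-9/2)/(28/3)=24/7
row 3: denom=8−3·9/28=197/28; d'=(-38−3·24/7)/(197/28)=-1352/197
back: M3=-1352/197
back: M2=24/7−9/28·-1352/197=1110/197
back: M1=-9/2−1/3·1110/197=-2513/394
M: M0=0, M1=-2513/394, M2=1110/197, M3=-1352/197, M4=0
seg 0: a=-2, c=M0/2=0, d=(M1−M0)/(6·1)=-2513/2364, b=Δ0−h0·(2M0+M1)/6=9605/2364
seg 1: a=1, c=M1/2=-2513/788, d=(M2−M1)/(6·2)=4733/4728, b=Δ1−h1·(2M1+M2)/6=1033/1182
seg 2: a=-2, c=M2/2=555/197, d=(M3−M2)/(6·3)=-1231/1773, b=Δ2−h2·(2M2+M3)/6=77/591
seg 3: a=5, c=M3/2=-676/197, d=(M4−M3)/(6·1)=676/591, b=Δ3−h3·(2M3+M4)/6=-1012/591
t_q=1/4 → seg 0, τ=1/4; S=-2+9605/2364·τ+0·τ²+-2513/2364·τ³=-50475/50432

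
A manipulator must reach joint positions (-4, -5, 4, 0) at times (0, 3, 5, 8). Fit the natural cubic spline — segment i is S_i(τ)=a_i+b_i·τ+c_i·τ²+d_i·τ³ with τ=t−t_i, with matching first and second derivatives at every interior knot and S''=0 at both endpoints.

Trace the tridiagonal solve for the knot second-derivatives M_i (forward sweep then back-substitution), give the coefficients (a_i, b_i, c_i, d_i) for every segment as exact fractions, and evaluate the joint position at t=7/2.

  seg 0: a=-4 b=-53/24 c=0 d=5/24
  seg 1: a=-5 b=41/12 c=15/8 d=-2/3
  seg 2: a=4 b=35/12 c=-17/8 d=17/72
S(7/2) = -93/32

Δ: Δ0=-1/3, Δ1=9/2, Δ2=-4/3
row 1: diag=10, rhs=29; c'=1/5, d'=29/10
row 2: denom=10−2·1/5=48/5; d'=(-35−2·29/10)/(48/5)=-17/4
back: M2=-17/4
back: M1=29/10−1/5·-17/4=15/4
M: M0=0, M1=15/4, M2=-17/4, M3=0
seg 0: a=-4, c=M0/2=0, d=(M1−M0)/(6·3)=5/24, b=Δ0−h0·(2M0+M1)/6=-53/24
seg 1: a=-5, c=M1/2=15/8, d=(M2−M1)/(6·2)=-2/3, b=Δ1−h1·(2M1+M2)/6=41/12
seg 2: a=4, c=M2/2=-17/8, d=(M3−M2)/(6·3)=17/72, b=Δ2−h2·(2M2+M3)/6=35/12
t_q=7/2 → seg 1, τ=1/2; S=-5+41/12·τ+15/8·τ²+-2/3·τ³=-93/32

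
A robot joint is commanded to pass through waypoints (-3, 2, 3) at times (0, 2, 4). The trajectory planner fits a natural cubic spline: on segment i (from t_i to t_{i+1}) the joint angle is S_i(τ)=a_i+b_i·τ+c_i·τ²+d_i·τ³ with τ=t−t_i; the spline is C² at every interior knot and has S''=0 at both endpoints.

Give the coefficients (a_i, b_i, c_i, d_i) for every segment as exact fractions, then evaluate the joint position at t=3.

Δ: Δ0=5/2, Δ1=1/2
row 1: diag=8, rhs=-12; c'=1/4, d'=-3/2
back: M1=-3/2
M: M0=0, M1=-3/2, M2=0
seg 0: a=-3, c=M0/2=0, d=(M1−M0)/(6·2)=-1/8, b=Δ0−h0·(2M0+M1)/6=3
seg 1: a=2, c=M1/2=-3/4, d=(M2−M1)/(6·2)=1/8, b=Δ1−h1·(2M1+M2)/6=3/2
t_q=3 → seg 1, τ=1; S=2+3/2·τ+-3/4·τ²+1/8·τ³=23/8

  seg 0: a=-3 b=3 c=0 d=-1/8
  seg 1: a=2 b=3/2 c=-3/4 d=1/8
S(3) = 23/8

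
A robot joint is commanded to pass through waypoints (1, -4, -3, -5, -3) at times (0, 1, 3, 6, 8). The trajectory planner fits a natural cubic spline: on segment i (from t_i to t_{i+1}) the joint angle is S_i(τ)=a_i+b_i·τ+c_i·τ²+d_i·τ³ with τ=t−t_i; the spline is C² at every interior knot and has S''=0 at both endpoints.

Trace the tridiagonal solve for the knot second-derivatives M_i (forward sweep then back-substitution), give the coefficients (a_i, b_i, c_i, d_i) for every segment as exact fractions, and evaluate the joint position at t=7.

  seg 0: a=1 b=-18383/3036 c=0 d=3203/3036
  seg 1: a=-4 b=-4387/1518 c=3203/1012 d=-4463/6072
  seg 2: a=-3 b=721/759 c=-315/253 d=536/2277
  seg 3: a=-5 b=-125/759 c=221/253 d=-221/1518
S(7) = -2245/506

Δ: Δ0=-5, Δ1=1/2, Δ2=-2/3, Δ3=1
row 1: diag=6, rhs=33; c'=1/3, d'=11/2
row 2: denom=10−2·1/3=28/3; d'=(-7−2·11/2)/(28/3)=-27/14
row 3: denom=10−3·9/28=253/28; d'=(10−3·-27/14)/(253/28)=442/253
back: M3=442/253
back: M2=-27/14−9/28·442/253=-630/253
back: M1=11/2−1/3·-630/253=3203/506
M: M0=0, M1=3203/506, M2=-630/253, M3=442/253, M4=0
seg 0: a=1, c=M0/2=0, d=(M1−M0)/(6·1)=3203/3036, b=Δ0−h0·(2M0+M1)/6=-18383/3036
seg 1: a=-4, c=M1/2=3203/1012, d=(M2−M1)/(6·2)=-4463/6072, b=Δ1−h1·(2M1+M2)/6=-4387/1518
seg 2: a=-3, c=M2/2=-315/253, d=(M3−M2)/(6·3)=536/2277, b=Δ2−h2·(2M2+M3)/6=721/759
seg 3: a=-5, c=M3/2=221/253, d=(M4−M3)/(6·2)=-221/1518, b=Δ3−h3·(2M3+M4)/6=-125/759
t_q=7 → seg 3, τ=1; S=-5+-125/759·τ+221/253·τ²+-221/1518·τ³=-2245/506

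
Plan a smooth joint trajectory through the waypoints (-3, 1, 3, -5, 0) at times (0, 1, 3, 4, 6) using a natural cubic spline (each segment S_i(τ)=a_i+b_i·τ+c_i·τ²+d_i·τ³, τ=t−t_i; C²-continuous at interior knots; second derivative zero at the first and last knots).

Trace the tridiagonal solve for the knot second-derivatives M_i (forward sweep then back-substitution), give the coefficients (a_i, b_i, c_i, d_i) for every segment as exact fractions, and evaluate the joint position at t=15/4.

Δ: Δ0=4, Δ1=1, Δ2=-8, Δ3=5/2
row 1: diag=6, rhs=-18; c'=1/3, d'=-3
row 2: denom=6−2·1/3=16/3; d'=(-54−2·-3)/(16/3)=-9
row 3: denom=6−1·3/16=93/16; d'=(63−1·-9)/(93/16)=384/31
back: M3=384/31
back: M2=-9−3/16·384/31=-351/31
back: M1=-3−1/3·-351/31=24/31
M: M0=0, M1=24/31, M2=-351/31, M3=384/31, M4=0
seg 0: a=-3, c=M0/2=0, d=(M1−M0)/(6·1)=4/31, b=Δ0−h0·(2M0+M1)/6=120/31
seg 1: a=1, c=M1/2=12/31, d=(M2−M1)/(6·2)=-125/124, b=Δ1−h1·(2M1+M2)/6=132/31
seg 2: a=3, c=M2/2=-351/62, d=(M3−M2)/(6·1)=245/62, b=Δ2−h2·(2M2+M3)/6=-195/31
seg 3: a=-5, c=M3/2=192/31, d=(M4−M3)/(6·2)=-32/31, b=Δ3−h3·(2M3+M4)/6=-357/62
t_q=15/4 → seg 2, τ=3/4; S=3+-195/31·τ+-351/62·τ²+245/62·τ³=-12837/3968

  seg 0: a=-3 b=120/31 c=0 d=4/31
  seg 1: a=1 b=132/31 c=12/31 d=-125/124
  seg 2: a=3 b=-195/31 c=-351/62 d=245/62
  seg 3: a=-5 b=-357/62 c=192/31 d=-32/31
S(15/4) = -12837/3968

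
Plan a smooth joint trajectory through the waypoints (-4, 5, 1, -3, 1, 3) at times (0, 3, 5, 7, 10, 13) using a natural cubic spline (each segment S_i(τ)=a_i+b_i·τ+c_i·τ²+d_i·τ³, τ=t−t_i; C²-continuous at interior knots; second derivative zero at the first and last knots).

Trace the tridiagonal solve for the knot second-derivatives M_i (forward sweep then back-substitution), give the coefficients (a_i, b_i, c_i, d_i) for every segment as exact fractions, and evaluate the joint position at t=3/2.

Δ: Δ0=3, Δ1=-2, Δ2=-2, Δ3=4/3, Δ4=2/3
row 1: diag=10, rhs=-30; c'=1/5, d'=-3
row 2: denom=8−2·1/5=38/5; d'=(0−2·-3)/(38/5)=15/19
row 3: denom=10−2·5/19=180/19; d'=(20−2·15/19)/(180/19)=35/18
row 4: denom=12−3·19/60=221/20; d'=(-4−3·35/18)/(221/20)=-590/663
back: M4=-590/663
back: M3=35/18−19/60·-590/663=492/221
back: M2=15/19−5/19·492/221=45/221
back: M1=-3−1/5·45/221=-672/221
M: M0=0, M1=-672/221, M2=45/221, M3=492/221, M4=-590/663, M5=0
seg 0: a=-4, c=M0/2=0, d=(M1−M0)/(6·3)=-112/663, b=Δ0−h0·(2M0+M1)/6=999/221
seg 1: a=5, c=M1/2=-336/221, d=(M2−M1)/(6·2)=239/884, b=Δ1−h1·(2M1+M2)/6=-9/221
seg 2: a=1, c=M2/2=45/442, d=(M3−M2)/(6·2)=149/884, b=Δ2−h2·(2M2+M3)/6=-636/221
seg 3: a=-3, c=M3/2=246/221, d=(M4−M3)/(6·3)=-1033/5967, b=Δ3−h3·(2M3+M4)/6=-99/221
seg 4: a=1, c=M4/2=-295/663, d=(M5−M4)/(6·3)=295/5967, b=Δ4−h4·(2M4+M5)/6=344/221
t_q=3/2 → seg 0, τ=3/2; S=-4+999/221·τ+0·τ²+-112/663·τ³=977/442

  seg 0: a=-4 b=999/221 c=0 d=-112/663
  seg 1: a=5 b=-9/221 c=-336/221 d=239/884
  seg 2: a=1 b=-636/221 c=45/442 d=149/884
  seg 3: a=-3 b=-99/221 c=246/221 d=-1033/5967
  seg 4: a=1 b=344/221 c=-295/663 d=295/5967
S(3/2) = 977/442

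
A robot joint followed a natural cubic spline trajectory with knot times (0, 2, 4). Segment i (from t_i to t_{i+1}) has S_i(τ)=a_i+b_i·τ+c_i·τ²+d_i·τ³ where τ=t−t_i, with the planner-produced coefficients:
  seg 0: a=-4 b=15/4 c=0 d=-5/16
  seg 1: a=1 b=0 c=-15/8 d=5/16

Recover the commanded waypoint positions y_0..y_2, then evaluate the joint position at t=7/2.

y_0 = S_0(0) = a_0 = -4
y_1 = S_1(0) = a_1 = 1
y_2 = S_1(2) = -4
t_q=7/2 is in segment 1 (τ=3/2); S_1(τ)=-277/128

y_0=-4 y_1=1 y_2=-4
S(7/2) = -277/128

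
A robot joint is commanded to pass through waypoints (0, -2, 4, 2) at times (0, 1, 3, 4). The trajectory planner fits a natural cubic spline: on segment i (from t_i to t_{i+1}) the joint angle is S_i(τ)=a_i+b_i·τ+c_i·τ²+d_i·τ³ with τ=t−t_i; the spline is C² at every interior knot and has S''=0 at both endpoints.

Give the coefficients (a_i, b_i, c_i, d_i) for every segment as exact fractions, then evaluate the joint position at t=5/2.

Δ: Δ0=-2, Δ1=3, Δ2=-2
row 1: diag=6, rhs=30; c'=1/3, d'=5
row 2: denom=6−2·1/3=16/3; d'=(-30−2·5)/(16/3)=-15/2
back: M2=-15/2
back: M1=5−1/3·-15/2=15/2
M: M0=0, M1=15/2, M2=-15/2, M3=0
seg 0: a=0, c=M0/2=0, d=(M1−M0)/(6·1)=5/4, b=Δ0−h0·(2M0+M1)/6=-13/4
seg 1: a=-2, c=M1/2=15/4, d=(M2−M1)/(6·2)=-5/4, b=Δ1−h1·(2M1+M2)/6=1/2
seg 2: a=4, c=M2/2=-15/4, d=(M3−M2)/(6·1)=5/4, b=Δ2−h2·(2M2+M3)/6=1/2
t_q=5/2 → seg 1, τ=3/2; S=-2+1/2·τ+15/4·τ²+-5/4·τ³=95/32

  seg 0: a=0 b=-13/4 c=0 d=5/4
  seg 1: a=-2 b=1/2 c=15/4 d=-5/4
  seg 2: a=4 b=1/2 c=-15/4 d=5/4
S(5/2) = 95/32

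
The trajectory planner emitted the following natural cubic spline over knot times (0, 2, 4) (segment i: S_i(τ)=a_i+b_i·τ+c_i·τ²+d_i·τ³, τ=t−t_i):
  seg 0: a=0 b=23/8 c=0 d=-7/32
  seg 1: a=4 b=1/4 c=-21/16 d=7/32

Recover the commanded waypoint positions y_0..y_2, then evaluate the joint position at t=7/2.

y_0=0 y_1=4 y_2=1
S(7/2) = 553/256

y_0 = S_0(0) = a_0 = 0
y_1 = S_1(0) = a_1 = 4
y_2 = S_1(2) = 1
t_q=7/2 is in segment 1 (τ=3/2); S_1(τ)=553/256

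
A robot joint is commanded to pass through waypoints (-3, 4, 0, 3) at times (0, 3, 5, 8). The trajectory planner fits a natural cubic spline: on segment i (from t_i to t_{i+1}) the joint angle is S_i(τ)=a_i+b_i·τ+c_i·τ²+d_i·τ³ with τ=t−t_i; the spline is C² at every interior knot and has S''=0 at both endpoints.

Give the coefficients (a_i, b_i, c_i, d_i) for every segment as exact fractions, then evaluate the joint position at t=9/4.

  seg 0: a=-3 b=31/8 c=0 d=-37/216
  seg 1: a=4 b=-3/4 c=-37/24 d=11/24
  seg 2: a=0 b=-17/12 c=29/24 d=-29/216
S(9/4) = 1929/512

Δ: Δ0=7/3, Δ1=-2, Δ2=1
row 1: diag=10, rhs=-26; c'=1/5, d'=-13/5
row 2: denom=10−2·1/5=48/5; d'=(18−2·-13/5)/(48/5)=29/12
back: M2=29/12
back: M1=-13/5−1/5·29/12=-37/12
M: M0=0, M1=-37/12, M2=29/12, M3=0
seg 0: a=-3, c=M0/2=0, d=(M1−M0)/(6·3)=-37/216, b=Δ0−h0·(2M0+M1)/6=31/8
seg 1: a=4, c=M1/2=-37/24, d=(M2−M1)/(6·2)=11/24, b=Δ1−h1·(2M1+M2)/6=-3/4
seg 2: a=0, c=M2/2=29/24, d=(M3−M2)/(6·3)=-29/216, b=Δ2−h2·(2M2+M3)/6=-17/12
t_q=9/4 → seg 0, τ=9/4; S=-3+31/8·τ+0·τ²+-37/216·τ³=1929/512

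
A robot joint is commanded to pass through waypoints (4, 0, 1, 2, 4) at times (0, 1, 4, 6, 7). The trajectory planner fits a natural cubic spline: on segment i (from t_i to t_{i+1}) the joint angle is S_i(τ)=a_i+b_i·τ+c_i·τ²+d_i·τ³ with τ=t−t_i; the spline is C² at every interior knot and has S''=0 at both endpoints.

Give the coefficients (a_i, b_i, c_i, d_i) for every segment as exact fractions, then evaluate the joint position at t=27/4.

Δ: Δ0=-4, Δ1=1/3, Δ2=1/2, Δ3=2
row 1: diag=8, rhs=26; c'=3/8, d'=13/4
row 2: denom=10−3·3/8=71/8; d'=(1−3·13/4)/(71/8)=-70/71
row 3: denom=6−2·16/71=394/71; d'=(9−2·-70/71)/(394/71)=779/394
back: M3=779/394
back: M2=-70/71−16/71·779/394=-282/197
back: M1=13/4−3/8·-282/197=746/197
M: M0=0, M1=746/197, M2=-282/197, M3=779/394, M4=0
seg 0: a=4, c=M0/2=0, d=(M1−M0)/(6·1)=373/591, b=Δ0−h0·(2M0+M1)/6=-2737/591
seg 1: a=0, c=M1/2=373/197, d=(M2−M1)/(6·3)=-514/1773, b=Δ1−h1·(2M1+M2)/6=-1618/591
seg 2: a=1, c=M2/2=-141/197, d=(M3−M2)/(6·2)=1343/4728, b=Δ2−h2·(2M2+M3)/6=470/591
seg 3: a=2, c=M3/2=779/788, d=(M4−M3)/(6·1)=-779/2364, b=Δ3−h3·(2M3+M4)/6=1585/1182
t_q=27/4 → seg 3, τ=3/4; S=2+1585/1182·τ+779/788·τ²+-779/2364·τ³=172617/50432

  seg 0: a=4 b=-2737/591 c=0 d=373/591
  seg 1: a=0 b=-1618/591 c=373/197 d=-514/1773
  seg 2: a=1 b=470/591 c=-141/197 d=1343/4728
  seg 3: a=2 b=1585/1182 c=779/788 d=-779/2364
S(27/4) = 172617/50432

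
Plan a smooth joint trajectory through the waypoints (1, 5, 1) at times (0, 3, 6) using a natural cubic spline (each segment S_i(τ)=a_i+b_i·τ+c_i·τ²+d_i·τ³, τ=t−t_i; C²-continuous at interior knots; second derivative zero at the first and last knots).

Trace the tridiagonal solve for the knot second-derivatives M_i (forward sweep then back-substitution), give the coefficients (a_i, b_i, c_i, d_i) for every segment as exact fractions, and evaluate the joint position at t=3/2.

  seg 0: a=1 b=2 c=0 d=-2/27
  seg 1: a=5 b=0 c=-2/3 d=2/27
S(3/2) = 15/4

Δ: Δ0=4/3, Δ1=-4/3
row 1: diag=12, rhs=-16; c'=1/4, d'=-4/3
back: M1=-4/3
M: M0=0, M1=-4/3, M2=0
seg 0: a=1, c=M0/2=0, d=(M1−M0)/(6·3)=-2/27, b=Δ0−h0·(2M0+M1)/6=2
seg 1: a=5, c=M1/2=-2/3, d=(M2−M1)/(6·3)=2/27, b=Δ1−h1·(2M1+M2)/6=0
t_q=3/2 → seg 0, τ=3/2; S=1+2·τ+0·τ²+-2/27·τ³=15/4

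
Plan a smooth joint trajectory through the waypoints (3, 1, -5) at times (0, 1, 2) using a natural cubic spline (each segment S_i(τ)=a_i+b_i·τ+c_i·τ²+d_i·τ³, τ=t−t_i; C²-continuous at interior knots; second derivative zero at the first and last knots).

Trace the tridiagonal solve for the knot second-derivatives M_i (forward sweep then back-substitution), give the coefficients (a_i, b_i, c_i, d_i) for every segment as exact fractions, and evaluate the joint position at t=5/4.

Δ: Δ0=-2, Δ1=-6
row 1: diag=4, rhs=-24; c'=1/4, d'=-6
back: M1=-6
M: M0=0, M1=-6, M2=0
seg 0: a=3, c=M0/2=0, d=(M1−M0)/(6·1)=-1, b=Δ0−h0·(2M0+M1)/6=-1
seg 1: a=1, c=M1/2=-3, d=(M2−M1)/(6·1)=1, b=Δ1−h1·(2M1+M2)/6=-4
t_q=5/4 → seg 1, τ=1/4; S=1+-4·τ+-3·τ²+1·τ³=-11/64

  seg 0: a=3 b=-1 c=0 d=-1
  seg 1: a=1 b=-4 c=-3 d=1
S(5/4) = -11/64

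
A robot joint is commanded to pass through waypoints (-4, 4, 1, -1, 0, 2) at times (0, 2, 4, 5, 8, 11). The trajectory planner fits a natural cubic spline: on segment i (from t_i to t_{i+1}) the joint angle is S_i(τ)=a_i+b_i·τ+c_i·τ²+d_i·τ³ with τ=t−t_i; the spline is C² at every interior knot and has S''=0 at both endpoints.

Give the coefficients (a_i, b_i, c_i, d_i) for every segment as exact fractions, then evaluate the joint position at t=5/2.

Δ: Δ0=4, Δ1=-3/2, Δ2=-2, Δ3=1/3, Δ4=2/3
row 1: diag=8, rhs=-33; c'=1/4, d'=-33/8
row 2: denom=6−2·1/4=11/2; d'=(-3−2·-33/8)/(11/2)=21/22
row 3: denom=8−1·2/11=86/11; d'=(14−1·21/22)/(86/11)=287/172
row 4: denom=12−3·33/86=933/86; d'=(2−3·287/172)/(933/86)=-517/1866
back: M4=-517/1866
back: M3=287/172−33/86·-517/1866=552/311
back: M2=21/22−2/11·552/311=393/622
back: M1=-33/8−1/4·393/622=-1332/311
M: M0=0, M1=-1332/311, M2=393/622, M3=552/311, M4=-517/1866, M5=0
seg 0: a=-4, c=M0/2=0, d=(M1−M0)/(6·2)=-111/311, b=Δ0−h0·(2M0+M1)/6=1688/311
seg 1: a=4, c=M1/2=-666/311, d=(M2−M1)/(6·2)=1019/2488, b=Δ1−h1·(2M1+M2)/6=356/311
seg 2: a=1, c=M2/2=393/1244, d=(M3−M2)/(6·1)=237/1244, b=Δ2−h2·(2M2+M3)/6=-1559/622
seg 3: a=-1, c=M3/2=276/311, d=(M4−M3)/(6·3)=-3829/33588, b=Δ3−h3·(2M3+M4)/6=-1621/1244
seg 4: a=0, c=M4/2=-517/3732, d=(M5−M4)/(6·3)=517/33588, b=Δ4−h4·(2M4+M5)/6=587/622
t_q=5/2 → seg 1, τ=1/2; S=4+356/311·τ+-666/311·τ²+1019/2488·τ³=81371/19904

  seg 0: a=-4 b=1688/311 c=0 d=-111/311
  seg 1: a=4 b=356/311 c=-666/311 d=1019/2488
  seg 2: a=1 b=-1559/622 c=393/1244 d=237/1244
  seg 3: a=-1 b=-1621/1244 c=276/311 d=-3829/33588
  seg 4: a=0 b=587/622 c=-517/3732 d=517/33588
S(5/2) = 81371/19904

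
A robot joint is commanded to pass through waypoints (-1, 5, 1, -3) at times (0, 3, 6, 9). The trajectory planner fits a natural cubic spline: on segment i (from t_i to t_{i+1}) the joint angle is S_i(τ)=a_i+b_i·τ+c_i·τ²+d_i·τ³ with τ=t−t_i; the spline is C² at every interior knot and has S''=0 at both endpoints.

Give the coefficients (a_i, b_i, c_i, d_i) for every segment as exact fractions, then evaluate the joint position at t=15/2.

  seg 0: a=-1 b=26/9 c=0 d=-8/81
  seg 1: a=5 b=2/9 c=-8/9 d=10/81
  seg 2: a=1 b=-16/9 c=2/9 d=-2/81
S(15/2) = -5/4

Δ: Δ0=2, Δ1=-4/3, Δ2=-4/3
row 1: diag=12, rhs=-20; c'=1/4, d'=-5/3
row 2: denom=12−3·1/4=45/4; d'=(0−3·-5/3)/(45/4)=4/9
back: M2=4/9
back: M1=-5/3−1/4·4/9=-16/9
M: M0=0, M1=-16/9, M2=4/9, M3=0
seg 0: a=-1, c=M0/2=0, d=(M1−M0)/(6·3)=-8/81, b=Δ0−h0·(2M0+M1)/6=26/9
seg 1: a=5, c=M1/2=-8/9, d=(M2−M1)/(6·3)=10/81, b=Δ1−h1·(2M1+M2)/6=2/9
seg 2: a=1, c=M2/2=2/9, d=(M3−M2)/(6·3)=-2/81, b=Δ2−h2·(2M2+M3)/6=-16/9
t_q=15/2 → seg 2, τ=3/2; S=1+-16/9·τ+2/9·τ²+-2/81·τ³=-5/4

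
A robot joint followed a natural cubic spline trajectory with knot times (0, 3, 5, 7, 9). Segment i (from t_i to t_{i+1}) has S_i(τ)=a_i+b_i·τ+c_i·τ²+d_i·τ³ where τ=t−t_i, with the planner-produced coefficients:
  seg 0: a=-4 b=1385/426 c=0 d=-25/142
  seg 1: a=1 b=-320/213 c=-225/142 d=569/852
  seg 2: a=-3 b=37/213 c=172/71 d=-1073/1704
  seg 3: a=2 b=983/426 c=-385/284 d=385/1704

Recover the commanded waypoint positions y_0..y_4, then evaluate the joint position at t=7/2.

y_0 = S_0(0) = a_0 = -4
y_1 = S_1(0) = a_1 = 1
y_2 = S_2(0) = a_2 = -3
y_3 = S_3(0) = a_3 = 2
y_4 = S_3(2) = 3
t_q=7/2 is in segment 1 (τ=1/2); S_1(τ)=-145/2272

y_0=-4 y_1=1 y_2=-3 y_3=2 y_4=3
S(7/2) = -145/2272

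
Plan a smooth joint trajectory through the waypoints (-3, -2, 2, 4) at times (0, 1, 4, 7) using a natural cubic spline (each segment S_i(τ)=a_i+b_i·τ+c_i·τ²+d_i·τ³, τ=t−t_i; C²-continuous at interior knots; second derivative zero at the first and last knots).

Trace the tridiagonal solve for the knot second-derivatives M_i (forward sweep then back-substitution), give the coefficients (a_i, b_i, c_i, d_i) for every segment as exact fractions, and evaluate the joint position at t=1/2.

  seg 0: a=-3 b=27/29 c=0 d=2/29
  seg 1: a=-2 b=33/29 c=6/29 d=-37/783
  seg 2: a=2 b=32/29 c=-19/87 d=19/783
S(1/2) = -293/116

Δ: Δ0=1, Δ1=4/3, Δ2=2/3
row 1: diag=8, rhs=2; c'=3/8, d'=1/4
row 2: denom=12−3·3/8=87/8; d'=(-4−3·1/4)/(87/8)=-38/87
back: M2=-38/87
back: M1=1/4−3/8·-38/87=12/29
M: M0=0, M1=12/29, M2=-38/87, M3=0
seg 0: a=-3, c=M0/2=0, d=(M1−M0)/(6·1)=2/29, b=Δ0−h0·(2M0+M1)/6=27/29
seg 1: a=-2, c=M1/2=6/29, d=(M2−M1)/(6·3)=-37/783, b=Δ1−h1·(2M1+M2)/6=33/29
seg 2: a=2, c=M2/2=-19/87, d=(M3−M2)/(6·3)=19/783, b=Δ2−h2·(2M2+M3)/6=32/29
t_q=1/2 → seg 0, τ=1/2; S=-3+27/29·τ+0·τ²+2/29·τ³=-293/116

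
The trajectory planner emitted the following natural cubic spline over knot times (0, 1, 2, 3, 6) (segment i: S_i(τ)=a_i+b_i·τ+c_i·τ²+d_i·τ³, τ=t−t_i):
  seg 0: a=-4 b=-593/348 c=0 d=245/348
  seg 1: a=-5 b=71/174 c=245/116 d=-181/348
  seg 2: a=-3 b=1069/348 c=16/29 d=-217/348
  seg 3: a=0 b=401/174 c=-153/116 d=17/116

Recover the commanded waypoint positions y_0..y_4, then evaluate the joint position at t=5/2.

y_0 = S_0(0) = a_0 = -4
y_1 = S_1(0) = a_1 = -5
y_2 = S_2(0) = a_2 = -3
y_3 = S_3(0) = a_3 = 0
y_4 = S_3(3) = -1
t_q=5/2 is in segment 2 (τ=1/2); S_2(τ)=-1303/928

y_0=-4 y_1=-5 y_2=-3 y_3=0 y_4=-1
S(5/2) = -1303/928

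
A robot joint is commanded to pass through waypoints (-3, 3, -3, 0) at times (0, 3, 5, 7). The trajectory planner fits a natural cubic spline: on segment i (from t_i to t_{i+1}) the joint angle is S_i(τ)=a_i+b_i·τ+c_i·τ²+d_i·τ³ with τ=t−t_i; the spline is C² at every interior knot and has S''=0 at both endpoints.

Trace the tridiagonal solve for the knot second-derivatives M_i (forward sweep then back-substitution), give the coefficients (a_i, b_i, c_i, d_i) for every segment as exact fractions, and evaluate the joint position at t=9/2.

Δ: Δ0=2, Δ1=-3, Δ2=3/2
row 1: diag=10, rhs=-30; c'=1/5, d'=-3
row 2: denom=8−2·1/5=38/5; d'=(27−2·-3)/(38/5)=165/38
back: M2=165/38
back: M1=-3−1/5·165/38=-147/38
M: M0=0, M1=-147/38, M2=165/38, M3=0
seg 0: a=-3, c=M0/2=0, d=(M1−M0)/(6·3)=-49/228, b=Δ0−h0·(2M0+M1)/6=299/76
seg 1: a=3, c=M1/2=-147/76, d=(M2−M1)/(6·2)=13/19, b=Δ1−h1·(2M1+M2)/6=-71/38
seg 2: a=-3, c=M2/2=165/76, d=(M3−M2)/(6·2)=-55/152, b=Δ2−h2·(2M2+M3)/6=-53/38
t_q=9/2 → seg 1, τ=3/2; S=3+-71/38·τ+-147/76·τ²+13/19·τ³=-561/304

  seg 0: a=-3 b=299/76 c=0 d=-49/228
  seg 1: a=3 b=-71/38 c=-147/76 d=13/19
  seg 2: a=-3 b=-53/38 c=165/76 d=-55/152
S(9/2) = -561/304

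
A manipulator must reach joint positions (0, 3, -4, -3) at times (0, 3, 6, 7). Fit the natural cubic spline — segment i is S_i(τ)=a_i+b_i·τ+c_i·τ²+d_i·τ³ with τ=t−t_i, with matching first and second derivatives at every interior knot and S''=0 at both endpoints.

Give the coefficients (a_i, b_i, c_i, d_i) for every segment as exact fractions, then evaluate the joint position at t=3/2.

Δ: Δ0=1, Δ1=-7/3, Δ2=1
row 1: diag=12, rhs=-20; c'=1/4, d'=-5/3
row 2: denom=8−3·1/4=29/4; d'=(20−3·-5/3)/(29/4)=100/29
back: M2=100/29
back: M1=-5/3−1/4·100/29=-220/87
M: M0=0, M1=-220/87, M2=100/29, M3=0
seg 0: a=0, c=M0/2=0, d=(M1−M0)/(6·3)=-110/783, b=Δ0−h0·(2M0+M1)/6=197/87
seg 1: a=3, c=M1/2=-110/87, d=(M2−M1)/(6·3)=260/783, b=Δ1−h1·(2M1+M2)/6=-133/87
seg 2: a=-4, c=M2/2=50/29, d=(M3−M2)/(6·1)=-50/87, b=Δ2−h2·(2M2+M3)/6=-13/87
t_q=3/2 → seg 0, τ=3/2; S=0+197/87·τ+0·τ²+-110/783·τ³=339/116

  seg 0: a=0 b=197/87 c=0 d=-110/783
  seg 1: a=3 b=-133/87 c=-110/87 d=260/783
  seg 2: a=-4 b=-13/87 c=50/29 d=-50/87
S(3/2) = 339/116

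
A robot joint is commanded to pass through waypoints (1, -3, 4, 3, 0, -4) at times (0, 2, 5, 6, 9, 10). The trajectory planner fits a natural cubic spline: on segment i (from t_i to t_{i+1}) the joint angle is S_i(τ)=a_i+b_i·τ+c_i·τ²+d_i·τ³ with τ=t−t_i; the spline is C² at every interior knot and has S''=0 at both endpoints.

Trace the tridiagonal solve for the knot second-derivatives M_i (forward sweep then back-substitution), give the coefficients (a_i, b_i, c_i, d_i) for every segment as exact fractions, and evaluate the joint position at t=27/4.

  seg 0: a=1 b=-12548/3825 c=0 d=2449/7650
  seg 1: a=-3 b=2146/3825 c=2449/1275 d=-15262/34425
  seg 2: a=4 b=26/225 c=-1583/765 d=1216/1275
  seg 3: a=3 b=-4444/3825 c=3029/3825 d=-8468/34425
  seg 4: a=0 b=-11674/3825 c=-1813/1275 d=1813/3825
S(27/4) = 8399/3400

Δ: Δ0=-2, Δ1=7/3, Δ2=-1, Δ3=-1, Δ4=-4
row 1: diag=10, rhs=26; c'=3/10, d'=13/5
row 2: denom=8−3·3/10=71/10; d'=(-20−3·13/5)/(71/10)=-278/71
row 3: denom=8−1·10/71=558/71; d'=(0−1·-278/71)/(558/71)=139/279
row 4: denom=8−3·71/186=425/62; d'=(-18−3·139/279)/(425/62)=-3626/1275
back: M4=-3626/1275
back: M3=139/279−71/186·-3626/1275=6058/3825
back: M2=-278/71−10/71·6058/3825=-3166/765
back: M1=13/5−3/10·-3166/765=4898/1275
M: M0=0, M1=4898/1275, M2=-3166/765, M3=6058/3825, M4=-3626/1275, M5=0
seg 0: a=1, c=M0/2=0, d=(M1−M0)/(6·2)=2449/7650, b=Δ0−h0·(2M0+M1)/6=-12548/3825
seg 1: a=-3, c=M1/2=2449/1275, d=(M2−M1)/(6·3)=-15262/34425, b=Δ1−h1·(2M1+M2)/6=2146/3825
seg 2: a=4, c=M2/2=-1583/765, d=(M3−M2)/(6·1)=1216/1275, b=Δ2−h2·(2M2+M3)/6=26/225
seg 3: a=3, c=M3/2=3029/3825, d=(M4−M3)/(6·3)=-8468/34425, b=Δ3−h3·(2M3+M4)/6=-4444/3825
seg 4: a=0, c=M4/2=-1813/1275, d=(M5−M4)/(6·1)=1813/3825, b=Δ4−h4·(2M4+M5)/6=-11674/3825
t_q=27/4 → seg 3, τ=3/4; S=3+-4444/3825·τ+3029/3825·τ²+-8468/34425·τ³=8399/3400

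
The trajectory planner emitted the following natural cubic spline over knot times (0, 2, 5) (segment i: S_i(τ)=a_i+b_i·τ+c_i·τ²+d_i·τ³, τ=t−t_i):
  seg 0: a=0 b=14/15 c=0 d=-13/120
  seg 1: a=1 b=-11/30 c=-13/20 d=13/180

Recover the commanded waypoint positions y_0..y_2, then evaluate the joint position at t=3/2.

y_0 = S_0(0) = a_0 = 0
y_1 = S_1(0) = a_1 = 1
y_2 = S_1(3) = -4
t_q=3/2 is in segment 0 (τ=3/2); S_0(τ)=331/320

y_0=0 y_1=1 y_2=-4
S(3/2) = 331/320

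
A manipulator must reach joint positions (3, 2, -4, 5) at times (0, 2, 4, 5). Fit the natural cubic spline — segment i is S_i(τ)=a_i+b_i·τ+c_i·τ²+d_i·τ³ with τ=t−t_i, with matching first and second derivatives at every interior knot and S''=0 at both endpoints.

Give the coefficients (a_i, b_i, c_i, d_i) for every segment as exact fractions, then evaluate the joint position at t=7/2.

Δ: Δ0=-1/2, Δ1=-3, Δ2=9
row 1: diag=8, rhs=-15; c'=1/4, d'=-15/8
row 2: denom=6−2·1/4=11/2; d'=(72−2·-15/8)/(11/2)=303/22
back: M2=303/22
back: M1=-15/8−1/4·303/22=-117/22
M: M0=0, M1=-117/22, M2=303/22, M3=0
seg 0: a=3, c=M0/2=0, d=(M1−M0)/(6·2)=-39/88, b=Δ0−h0·(2M0+M1)/6=14/11
seg 1: a=2, c=M1/2=-117/44, d=(M2−M1)/(6·2)=35/22, b=Δ1−h1·(2M1+M2)/6=-89/22
seg 2: a=-4, c=M2/2=303/44, d=(M3−M2)/(6·1)=-101/44, b=Δ2−h2·(2M2+M3)/6=97/22
t_q=7/2 → seg 1, τ=3/2; S=2+-89/22·τ+-117/44·τ²+35/22·τ³=-103/22

  seg 0: a=3 b=14/11 c=0 d=-39/88
  seg 1: a=2 b=-89/22 c=-117/44 d=35/22
  seg 2: a=-4 b=97/22 c=303/44 d=-101/44
S(7/2) = -103/22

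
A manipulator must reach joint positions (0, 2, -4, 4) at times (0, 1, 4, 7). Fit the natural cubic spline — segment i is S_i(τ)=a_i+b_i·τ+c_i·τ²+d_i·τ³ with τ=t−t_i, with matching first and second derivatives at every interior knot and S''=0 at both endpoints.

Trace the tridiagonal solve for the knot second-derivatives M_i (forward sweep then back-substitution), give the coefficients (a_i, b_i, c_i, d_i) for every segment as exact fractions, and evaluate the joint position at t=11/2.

Δ: Δ0=2, Δ1=-2, Δ2=8/3
row 1: diag=8, rhs=-24; c'=3/8, d'=-3
row 2: denom=12−3·3/8=87/8; d'=(28−3·-3)/(87/8)=296/87
back: M2=296/87
back: M1=-3−3/8·296/87=-124/29
M: M0=0, M1=-124/29, M2=296/87, M3=0
seg 0: a=0, c=M0/2=0, d=(M1−M0)/(6·1)=-62/87, b=Δ0−h0·(2M0+M1)/6=236/87
seg 1: a=2, c=M1/2=-62/29, d=(M2−M1)/(6·3)=334/783, b=Δ1−h1·(2M1+M2)/6=50/87
seg 2: a=-4, c=M2/2=148/87, d=(M3−M2)/(6·3)=-148/783, b=Δ2−h2·(2M2+M3)/6=-64/87
t_q=11/2 → seg 2, τ=3/2; S=-4+-64/87·τ+148/87·τ²+-148/783·τ³=-111/58

  seg 0: a=0 b=236/87 c=0 d=-62/87
  seg 1: a=2 b=50/87 c=-62/29 d=334/783
  seg 2: a=-4 b=-64/87 c=148/87 d=-148/783
S(11/2) = -111/58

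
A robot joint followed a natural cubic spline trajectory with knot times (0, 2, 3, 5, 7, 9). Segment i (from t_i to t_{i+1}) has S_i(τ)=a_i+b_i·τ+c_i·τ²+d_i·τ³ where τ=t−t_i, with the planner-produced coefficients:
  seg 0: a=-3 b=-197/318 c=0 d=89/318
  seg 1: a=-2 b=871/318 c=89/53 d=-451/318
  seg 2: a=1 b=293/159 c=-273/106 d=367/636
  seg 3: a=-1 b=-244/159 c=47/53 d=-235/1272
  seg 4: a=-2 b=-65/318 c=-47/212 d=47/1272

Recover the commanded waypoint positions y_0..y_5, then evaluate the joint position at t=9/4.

y_0 = S_0(0) = a_0 = -3
y_1 = S_1(0) = a_1 = -2
y_2 = S_2(0) = a_2 = 1
y_3 = S_3(0) = a_3 = -1
y_4 = S_4(0) = a_4 = -2
y_5 = S_4(2) = -3
t_q=9/4 is in segment 1 (τ=1/4); S_1(τ)=-8361/6784

y_0=-3 y_1=-2 y_2=1 y_3=-1 y_4=-2 y_5=-3
S(9/4) = -8361/6784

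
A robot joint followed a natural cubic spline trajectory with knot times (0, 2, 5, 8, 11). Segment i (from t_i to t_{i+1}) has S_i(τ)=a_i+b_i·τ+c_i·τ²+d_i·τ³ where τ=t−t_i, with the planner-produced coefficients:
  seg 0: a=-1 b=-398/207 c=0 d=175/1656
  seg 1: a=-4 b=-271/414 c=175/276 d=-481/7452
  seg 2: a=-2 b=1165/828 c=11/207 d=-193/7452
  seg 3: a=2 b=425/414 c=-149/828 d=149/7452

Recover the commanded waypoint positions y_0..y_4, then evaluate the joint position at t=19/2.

y_0=-1 y_1=-4 y_2=-2 y_3=2 y_4=4
S(19/2) = 2357/736

y_0 = S_0(0) = a_0 = -1
y_1 = S_1(0) = a_1 = -4
y_2 = S_2(0) = a_2 = -2
y_3 = S_3(0) = a_3 = 2
y_4 = S_3(3) = 4
t_q=19/2 is in segment 3 (τ=3/2); S_3(τ)=2357/736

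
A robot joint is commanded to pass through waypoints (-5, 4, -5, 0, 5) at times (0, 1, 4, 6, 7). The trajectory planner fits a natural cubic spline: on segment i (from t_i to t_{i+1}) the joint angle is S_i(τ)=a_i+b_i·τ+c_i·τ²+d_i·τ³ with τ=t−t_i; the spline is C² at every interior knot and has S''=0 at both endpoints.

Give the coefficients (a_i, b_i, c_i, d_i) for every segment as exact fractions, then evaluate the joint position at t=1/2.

  seg 0: a=-5 b=2151/197 c=0 d=-378/197
  seg 1: a=4 b=1017/197 c=-1134/197 d=598/591
  seg 2: a=-5 b=-405/197 c=660/197 d=-845/1576
  seg 3: a=0 b=1935/394 c=105/788 d=-35/788
S(1/2) = 173/788

Δ: Δ0=9, Δ1=-3, Δ2=5/2, Δ3=5
row 1: diag=8, rhs=-72; c'=3/8, d'=-9
row 2: denom=10−3·3/8=71/8; d'=(33−3·-9)/(71/8)=480/71
row 3: denom=6−2·16/71=394/71; d'=(15−2·480/71)/(394/71)=105/394
back: M3=105/394
back: M2=480/71−16/71·105/394=1320/197
back: M1=-9−3/8·1320/197=-2268/197
M: M0=0, M1=-2268/197, M2=1320/197, M3=105/394, M4=0
seg 0: a=-5, c=M0/2=0, d=(M1−M0)/(6·1)=-378/197, b=Δ0−h0·(2M0+M1)/6=2151/197
seg 1: a=4, c=M1/2=-1134/197, d=(M2−M1)/(6·3)=598/591, b=Δ1−h1·(2M1+M2)/6=1017/197
seg 2: a=-5, c=M2/2=660/197, d=(M3−M2)/(6·2)=-845/1576, b=Δ2−h2·(2M2+M3)/6=-405/197
seg 3: a=0, c=M3/2=105/788, d=(M4−M3)/(6·1)=-35/788, b=Δ3−h3·(2M3+M4)/6=1935/394
t_q=1/2 → seg 0, τ=1/2; S=-5+2151/197·τ+0·τ²+-378/197·τ³=173/788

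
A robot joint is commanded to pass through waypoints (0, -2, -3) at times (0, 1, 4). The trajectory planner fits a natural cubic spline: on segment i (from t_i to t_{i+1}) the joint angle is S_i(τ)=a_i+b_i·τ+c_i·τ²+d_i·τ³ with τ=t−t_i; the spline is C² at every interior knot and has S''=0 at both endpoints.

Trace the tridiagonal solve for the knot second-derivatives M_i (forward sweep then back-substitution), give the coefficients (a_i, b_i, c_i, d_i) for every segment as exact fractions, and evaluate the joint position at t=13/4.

  seg 0: a=0 b=-53/24 c=0 d=5/24
  seg 1: a=-2 b=-19/12 c=5/8 d=-5/72
S(13/4) = -1633/512

Δ: Δ0=-2, Δ1=-1/3
row 1: diag=8, rhs=10; c'=3/8, d'=5/4
back: M1=5/4
M: M0=0, M1=5/4, M2=0
seg 0: a=0, c=M0/2=0, d=(M1−M0)/(6·1)=5/24, b=Δ0−h0·(2M0+M1)/6=-53/24
seg 1: a=-2, c=M1/2=5/8, d=(M2−M1)/(6·3)=-5/72, b=Δ1−h1·(2M1+M2)/6=-19/12
t_q=13/4 → seg 1, τ=9/4; S=-2+-19/12·τ+5/8·τ²+-5/72·τ³=-1633/512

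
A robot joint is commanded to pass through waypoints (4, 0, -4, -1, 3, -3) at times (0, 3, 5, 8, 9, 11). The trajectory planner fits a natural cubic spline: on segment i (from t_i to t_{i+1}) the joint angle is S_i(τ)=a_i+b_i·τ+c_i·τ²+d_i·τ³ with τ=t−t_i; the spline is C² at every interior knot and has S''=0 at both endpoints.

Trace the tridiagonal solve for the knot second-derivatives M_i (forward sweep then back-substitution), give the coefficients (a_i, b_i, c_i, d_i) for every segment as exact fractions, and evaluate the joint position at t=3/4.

  seg 0: a=4 b=-339/331 c=0 d=-307/8937
  seg 1: a=0 b=-646/331 c=-307/993 d=283/1986
  seg 2: a=-4 b=-1468/993 c=542/993 d=835/8937
  seg 3: a=-1 b=4289/993 c=459/331 d=-1694/993
  seg 4: a=3 b=1961/993 c=-1235/331 d=1235/1986
S(3/4) = 68157/21184

Δ: Δ0=-4/3, Δ1=-2, Δ2=1, Δ3=4, Δ4=-3
row 1: diag=10, rhs=-4; c'=1/5, d'=-2/5
row 2: denom=10−2·1/5=48/5; d'=(18−2·-2/5)/(48/5)=47/24
row 3: denom=8−3·5/16=113/16; d'=(18−3·47/24)/(113/16)=194/113
row 4: denom=6−1·16/113=662/113; d'=(-42−1·194/113)/(662/113)=-2470/331
back: M4=-2470/331
back: M3=194/113−16/113·-2470/331=918/331
back: M2=47/24−5/16·918/331=1084/993
back: M1=-2/5−1/5·1084/993=-614/993
M: M0=0, M1=-614/993, M2=1084/993, M3=918/331, M4=-2470/331, M5=0
seg 0: a=4, c=M0/2=0, d=(M1−M0)/(6·3)=-307/8937, b=Δ0−h0·(2M0+M1)/6=-339/331
seg 1: a=0, c=M1/2=-307/993, d=(M2−M1)/(6·2)=283/1986, b=Δ1−h1·(2M1+M2)/6=-646/331
seg 2: a=-4, c=M2/2=542/993, d=(M3−M2)/(6·3)=835/8937, b=Δ2−h2·(2M2+M3)/6=-1468/993
seg 3: a=-1, c=M3/2=459/331, d=(M4−M3)/(6·1)=-1694/993, b=Δ3−h3·(2M3+M4)/6=4289/993
seg 4: a=3, c=M4/2=-1235/331, d=(M5−M4)/(6·2)=1235/1986, b=Δ4−h4·(2M4+M5)/6=1961/993
t_q=3/4 → seg 0, τ=3/4; S=4+-339/331·τ+0·τ²+-307/8937·τ³=68157/21184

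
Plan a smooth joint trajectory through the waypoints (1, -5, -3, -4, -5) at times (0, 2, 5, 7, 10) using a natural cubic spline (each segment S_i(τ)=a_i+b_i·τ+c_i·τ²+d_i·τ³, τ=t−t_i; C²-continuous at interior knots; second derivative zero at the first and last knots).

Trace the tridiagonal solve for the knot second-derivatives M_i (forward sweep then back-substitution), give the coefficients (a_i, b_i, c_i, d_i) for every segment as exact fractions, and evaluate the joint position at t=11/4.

  seg 0: a=1 b=-1693/435 c=0 d=97/435
  seg 1: a=-5 b=-529/435 c=194/145 d=-103/435
  seg 2: a=-3 b=182/435 c=-23/29 d=581/3480
  seg 3: a=-4 b=-653/870 c=121/580 d=-121/5220
S(11/4) = -1683/320

Δ: Δ0=-3, Δ1=2/3, Δ2=-1/2, Δ3=-1/3
row 1: diag=10, rhs=22; c'=3/10, d'=11/5
row 2: denom=10−3·3/10=91/10; d'=(-7−3·11/5)/(91/10)=-136/91
row 3: denom=10−2·20/91=870/91; d'=(1−2·-136/91)/(870/91)=121/290
back: M3=121/290
back: M2=-136/91−20/91·121/290=-46/29
back: M1=11/5−3/10·-46/29=388/145
M: M0=0, M1=388/145, M2=-46/29, M3=121/290, M4=0
seg 0: a=1, c=M0/2=0, d=(M1−M0)/(6·2)=97/435, b=Δ0−h0·(2M0+M1)/6=-1693/435
seg 1: a=-5, c=M1/2=194/145, d=(M2−M1)/(6·3)=-103/435, b=Δ1−h1·(2M1+M2)/6=-529/435
seg 2: a=-3, c=M2/2=-23/29, d=(M3−M2)/(6·2)=581/3480, b=Δ2−h2·(2M2+M3)/6=182/435
seg 3: a=-4, c=M3/2=121/580, d=(M4−M3)/(6·3)=-121/5220, b=Δ3−h3·(2M3+M4)/6=-653/870
t_q=11/4 → seg 1, τ=3/4; S=-5+-529/435·τ+194/145·τ²+-103/435·τ³=-1683/320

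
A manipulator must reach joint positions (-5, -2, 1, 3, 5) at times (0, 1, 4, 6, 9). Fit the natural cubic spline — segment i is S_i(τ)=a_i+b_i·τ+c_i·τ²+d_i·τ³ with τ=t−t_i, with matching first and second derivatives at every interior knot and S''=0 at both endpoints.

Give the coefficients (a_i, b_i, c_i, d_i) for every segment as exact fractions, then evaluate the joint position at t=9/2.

Δ: Δ0=3, Δ1=1, Δ2=1, Δ3=2/3
row 1: diag=8, rhs=-12; c'=3/8, d'=-3/2
row 2: denom=10−3·3/8=71/8; d'=(0−3·-3/2)/(71/8)=36/71
row 3: denom=10−2·16/71=678/71; d'=(-2−2·36/71)/(678/71)=-107/339
back: M3=-107/339
back: M2=36/71−16/71·-107/339=196/339
back: M1=-3/2−3/8·196/339=-194/113
M: M0=0, M1=-194/113, M2=196/339, M3=-107/339, M4=0
seg 0: a=-5, c=M0/2=0, d=(M1−M0)/(6·1)=-97/339, b=Δ0−h0·(2M0+M1)/6=1114/339
seg 1: a=-2, c=M1/2=-97/113, d=(M2−M1)/(6·3)=389/3051, b=Δ1−h1·(2M1+M2)/6=823/339
seg 2: a=1, c=M2/2=98/339, d=(M3−M2)/(6·2)=-101/1356, b=Δ2−h2·(2M2+M3)/6=244/339
seg 3: a=3, c=M3/2=-107/678, d=(M4−M3)/(6·3)=107/6102, b=Δ3−h3·(2M3+M4)/6=111/113
t_q=9/2 → seg 2, τ=1/2; S=1+244/339·τ+98/339·τ²+-101/1356·τ³=5145/3616

  seg 0: a=-5 b=1114/339 c=0 d=-97/339
  seg 1: a=-2 b=823/339 c=-97/113 d=389/3051
  seg 2: a=1 b=244/339 c=98/339 d=-101/1356
  seg 3: a=3 b=111/113 c=-107/678 d=107/6102
S(9/2) = 5145/3616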